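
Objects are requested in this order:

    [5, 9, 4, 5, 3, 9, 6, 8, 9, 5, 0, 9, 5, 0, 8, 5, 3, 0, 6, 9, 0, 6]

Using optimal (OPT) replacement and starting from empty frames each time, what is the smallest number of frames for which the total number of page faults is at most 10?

f=1: 22 faults
f=2: 16 faults
f=3: 11 faults
f=4: 9 faults
f=5: 8 faults
f=6: 7 faults
f=7: 7 faults
Smallest f with faults ≤ 10 is 4.

4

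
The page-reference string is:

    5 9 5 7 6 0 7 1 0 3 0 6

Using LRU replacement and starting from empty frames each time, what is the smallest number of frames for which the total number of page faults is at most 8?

f=1: 12 faults
f=2: 10 faults
f=3: 8 faults
f=4: 8 faults
f=5: 7 faults
f=6: 7 faults
f=7: 7 faults
Smallest f with faults ≤ 8 is 3.

3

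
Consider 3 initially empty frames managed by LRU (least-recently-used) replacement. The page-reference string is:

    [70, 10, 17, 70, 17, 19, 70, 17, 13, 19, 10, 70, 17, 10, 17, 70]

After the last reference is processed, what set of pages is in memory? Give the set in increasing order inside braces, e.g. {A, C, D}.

70 → miss, frames (70)
10 → miss, frames (70 10)
17 → miss, frames (70 10 17)
70 → hit
17 → hit
19 → miss, evict 10, frames (70 17 19)
70 → hit
17 → hit
13 → miss, evict 19, frames (70 17 13)
19 → miss, evict 70, frames (17 13 19)
10 → miss, evict 17, frames (13 19 10)
70 → miss, evict 13, frames (19 10 70)
17 → miss, evict 19, frames (10 70 17)
10 → hit
17 → hit
70 → hit

{10, 17, 70}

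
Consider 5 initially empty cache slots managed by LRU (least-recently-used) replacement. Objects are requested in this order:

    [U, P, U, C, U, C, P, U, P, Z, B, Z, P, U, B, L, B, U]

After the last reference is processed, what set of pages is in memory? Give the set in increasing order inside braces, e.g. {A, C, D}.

U -> fault, frames {U}
P -> fault, frames {U,P}
U -> hit
C -> fault, frames {P,U,C}
U -> hit
C -> hit
P -> hit
U -> hit
P -> hit
Z -> fault, frames {C,U,P,Z}
B -> fault, frames {C,U,P,Z,B}
Z -> hit
P -> hit
U -> hit
B -> hit
L -> fault, evict C, frames {Z,P,U,B,L}
B -> hit
U -> hit

{B, L, P, U, Z}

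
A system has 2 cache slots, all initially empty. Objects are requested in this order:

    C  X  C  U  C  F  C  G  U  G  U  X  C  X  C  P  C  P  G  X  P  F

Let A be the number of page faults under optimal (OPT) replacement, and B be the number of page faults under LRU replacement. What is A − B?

Under OPT: F F . F . F . F F . . F F . . F . . F F . F → 12 faults.
Under LRU: F F . F . F . F F . . F F . . F . . F F F F → 13 faults.
A − B = 12 − 13 = -1.

-1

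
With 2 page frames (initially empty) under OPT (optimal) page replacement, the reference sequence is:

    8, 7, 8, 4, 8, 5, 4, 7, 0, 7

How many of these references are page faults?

6

8 -> miss, frames [8]
7 -> miss, frames [8, 7]
8 -> hit
4 -> miss, evict 7, frames [8, 4]
8 -> hit
5 -> miss, evict 8, frames [4, 5]
4 -> hit
7 -> miss, evict 5, frames [4, 7]
0 -> miss, evict 4, frames [7, 0]
7 -> hit
Page faults: 6.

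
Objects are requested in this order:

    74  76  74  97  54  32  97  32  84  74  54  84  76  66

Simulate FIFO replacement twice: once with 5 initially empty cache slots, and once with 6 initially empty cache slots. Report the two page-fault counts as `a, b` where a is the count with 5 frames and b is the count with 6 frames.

9, 7

5 frames: F F . F F F . . F F . . F F → 9 faults.
6 frames: F F . F F F . . F . . . . F → 7 faults.
7 < 9: adding a frame reduced faults, as is typical.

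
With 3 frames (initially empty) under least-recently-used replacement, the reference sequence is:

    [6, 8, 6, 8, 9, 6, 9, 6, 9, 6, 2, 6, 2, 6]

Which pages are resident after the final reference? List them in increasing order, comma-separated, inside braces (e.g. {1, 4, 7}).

{2, 6, 9}

6 → fault, frames (6)
8 → fault, frames (6 8)
6 → hit
8 → hit
9 → fault, frames (6 8 9)
6 → hit
9 → hit
6 → hit
9 → hit
6 → hit
2 → fault, evict 8, frames (9 6 2)
6 → hit
2 → hit
6 → hit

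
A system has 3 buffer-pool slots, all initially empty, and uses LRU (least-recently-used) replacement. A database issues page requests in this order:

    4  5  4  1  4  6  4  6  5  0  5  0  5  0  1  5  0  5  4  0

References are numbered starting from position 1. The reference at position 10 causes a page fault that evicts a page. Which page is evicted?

4

pos 1: 4 → fault, frames [4]
pos 2: 5 → fault, frames [4, 5]
pos 3: 4 → hit
pos 4: 1 → fault, frames [5, 4, 1]
pos 5: 4 → hit
pos 6: 6 → fault, evict 5, frames [1, 4, 6]
pos 7: 4 → hit
pos 8: 6 → hit
pos 9: 5 → fault, evict 1, frames [4, 6, 5]
pos 10: 0 → fault, evict 4, frames [6, 5, 0]
At position 10, page 4 is evicted.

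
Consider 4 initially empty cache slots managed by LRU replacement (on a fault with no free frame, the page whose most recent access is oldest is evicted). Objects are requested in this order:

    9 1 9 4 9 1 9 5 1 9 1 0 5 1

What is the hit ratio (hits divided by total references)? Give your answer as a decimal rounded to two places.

0.64

9: fault, frames [9]
1: fault, frames [9, 1]
9: hit
4: fault, frames [1, 9, 4]
9: hit
1: hit
9: hit
5: fault, frames [4, 1, 9, 5]
1: hit
9: hit
1: hit
0: fault, evict 4, frames [5, 9, 1, 0]
5: hit
1: hit
Hits: 9 of 14 references → 9/14 = 0.6429.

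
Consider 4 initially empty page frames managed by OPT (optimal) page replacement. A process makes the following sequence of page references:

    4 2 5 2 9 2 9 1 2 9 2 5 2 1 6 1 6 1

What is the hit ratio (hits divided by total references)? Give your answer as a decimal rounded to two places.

0.67

4: fault, frames (4)
2: fault, frames (4 2)
5: fault, frames (4 2 5)
2: hit
9: fault, frames (4 2 5 9)
2: hit
9: hit
1: fault, evict 4, frames (2 5 9 1)
2: hit
9: hit
2: hit
5: hit
2: hit
1: hit
6: fault, evict 9, frames (2 5 1 6)
1: hit
6: hit
1: hit
Hits: 12 of 18 references → 12/18 = 0.6667.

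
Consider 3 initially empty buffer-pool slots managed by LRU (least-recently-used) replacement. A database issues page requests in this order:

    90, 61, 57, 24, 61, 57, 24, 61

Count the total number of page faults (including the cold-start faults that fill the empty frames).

4

90: miss, frames (90)
61: miss, frames (90 61)
57: miss, frames (90 61 57)
24: miss, evict 90, frames (61 57 24)
61: hit
57: hit
24: hit
61: hit
Page faults: 4.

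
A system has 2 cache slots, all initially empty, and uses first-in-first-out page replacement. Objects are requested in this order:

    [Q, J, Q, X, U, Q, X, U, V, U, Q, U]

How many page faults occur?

Q → miss, frames (Q)
J → miss, frames (Q J)
Q → hit
X → miss, evict Q, frames (J X)
U → miss, evict J, frames (X U)
Q → miss, evict X, frames (U Q)
X → miss, evict U, frames (Q X)
U → miss, evict Q, frames (X U)
V → miss, evict X, frames (U V)
U → hit
Q → miss, evict U, frames (V Q)
U → miss, evict V, frames (Q U)
Page faults: 10.

10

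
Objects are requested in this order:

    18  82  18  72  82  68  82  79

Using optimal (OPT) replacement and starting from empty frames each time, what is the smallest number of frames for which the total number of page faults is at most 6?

f=1: 8 faults
f=2: 5 faults
f=3: 5 faults
f=4: 5 faults
f=5: 5 faults
Smallest f with faults ≤ 6 is 2.

2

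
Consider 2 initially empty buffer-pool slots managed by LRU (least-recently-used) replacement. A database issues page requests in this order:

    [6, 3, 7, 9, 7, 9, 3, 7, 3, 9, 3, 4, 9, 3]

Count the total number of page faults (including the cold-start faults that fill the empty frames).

10

6: fault, frames {6}
3: fault, frames {6,3}
7: fault, evict 6, frames {3,7}
9: fault, evict 3, frames {7,9}
7: hit
9: hit
3: fault, evict 7, frames {9,3}
7: fault, evict 9, frames {3,7}
3: hit
9: fault, evict 7, frames {3,9}
3: hit
4: fault, evict 9, frames {3,4}
9: fault, evict 3, frames {4,9}
3: fault, evict 4, frames {9,3}
Page faults: 10.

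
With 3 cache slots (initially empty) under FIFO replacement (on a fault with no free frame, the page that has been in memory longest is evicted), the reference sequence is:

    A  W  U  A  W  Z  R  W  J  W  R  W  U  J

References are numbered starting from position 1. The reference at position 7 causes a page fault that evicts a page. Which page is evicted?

W

pos 1: A → miss, frames [A]
pos 2: W → miss, frames [A, W]
pos 3: U → miss, frames [A, W, U]
pos 4: A → hit
pos 5: W → hit
pos 6: Z → miss, evict A, frames [W, U, Z]
pos 7: R → miss, evict W, frames [U, Z, R]
At position 7, page W is evicted.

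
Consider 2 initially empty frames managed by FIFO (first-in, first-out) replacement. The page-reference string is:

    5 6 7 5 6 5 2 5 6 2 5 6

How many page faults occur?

5 -> miss, frames {5}
6 -> miss, frames {5,6}
7 -> miss, evict 5, frames {6,7}
5 -> miss, evict 6, frames {7,5}
6 -> miss, evict 7, frames {5,6}
5 -> hit
2 -> miss, evict 5, frames {6,2}
5 -> miss, evict 6, frames {2,5}
6 -> miss, evict 2, frames {5,6}
2 -> miss, evict 5, frames {6,2}
5 -> miss, evict 6, frames {2,5}
6 -> miss, evict 2, frames {5,6}
Page faults: 11.

11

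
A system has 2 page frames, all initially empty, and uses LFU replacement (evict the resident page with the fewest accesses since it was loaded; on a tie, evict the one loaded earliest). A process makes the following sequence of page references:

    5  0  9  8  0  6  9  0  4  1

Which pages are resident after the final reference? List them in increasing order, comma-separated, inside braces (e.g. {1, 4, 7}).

{1, 4}

5: miss, frames [5]
0: miss, frames [5, 0]
9: miss, evict 5, frames [0, 9]
8: miss, evict 0, frames [9, 8]
0: miss, evict 9, frames [8, 0]
6: miss, evict 8, frames [0, 6]
9: miss, evict 0, frames [6, 9]
0: miss, evict 6, frames [9, 0]
4: miss, evict 9, frames [0, 4]
1: miss, evict 0, frames [4, 1]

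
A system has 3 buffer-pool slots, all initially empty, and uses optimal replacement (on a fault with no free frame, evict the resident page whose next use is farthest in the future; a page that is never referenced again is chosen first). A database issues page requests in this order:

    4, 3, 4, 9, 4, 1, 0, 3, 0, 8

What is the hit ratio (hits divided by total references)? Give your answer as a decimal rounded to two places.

4: miss, frames {4}
3: miss, frames {4,3}
4: hit
9: miss, frames {4,3,9}
4: hit
1: miss, evict 9, frames {4,3,1}
0: miss, evict 1, frames {4,3,0}
3: hit
0: hit
8: miss, evict 0, frames {4,3,8}
Hits: 4 of 10 references → 4/10 = 0.4000.

0.40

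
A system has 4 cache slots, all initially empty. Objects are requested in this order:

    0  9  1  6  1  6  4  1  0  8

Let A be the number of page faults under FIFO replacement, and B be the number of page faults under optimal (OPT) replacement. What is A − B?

Under FIFO: F F F F . . F . F F → 7 faults.
Under OPT: F F F F . . F . . F → 6 faults.
A − B = 7 − 6 = 1.

1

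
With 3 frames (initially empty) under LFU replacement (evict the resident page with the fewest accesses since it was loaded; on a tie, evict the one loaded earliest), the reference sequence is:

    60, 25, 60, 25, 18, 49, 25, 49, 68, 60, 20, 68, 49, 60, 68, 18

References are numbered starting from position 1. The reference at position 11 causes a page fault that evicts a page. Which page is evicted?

pos 1: 60 → fault, frames {60}
pos 2: 25 → fault, frames {60,25}
pos 3: 60 → hit
pos 4: 25 → hit
pos 5: 18 → fault, frames {60,25,18}
pos 6: 49 → fault, evict 18, frames {60,25,49}
pos 7: 25 → hit
pos 8: 49 → hit
pos 9: 68 → fault, evict 60, frames {25,49,68}
pos 10: 60 → fault, evict 68, frames {25,49,60}
pos 11: 20 → fault, evict 60, frames {25,49,20}
At position 11, page 60 is evicted.

60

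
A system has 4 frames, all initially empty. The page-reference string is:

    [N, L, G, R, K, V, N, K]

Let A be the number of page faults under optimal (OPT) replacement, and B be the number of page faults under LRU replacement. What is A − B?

-1

Under OPT: F F F F F F . . → 6 faults.
Under LRU: F F F F F F F . → 7 faults.
A − B = 6 − 7 = -1.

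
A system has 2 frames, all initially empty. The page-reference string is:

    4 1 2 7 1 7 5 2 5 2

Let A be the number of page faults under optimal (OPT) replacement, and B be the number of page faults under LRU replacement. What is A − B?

Under OPT: F F F F . . F F . . → 6 faults.
Under LRU: F F F F F . F F . . → 7 faults.
A − B = 6 − 7 = -1.

-1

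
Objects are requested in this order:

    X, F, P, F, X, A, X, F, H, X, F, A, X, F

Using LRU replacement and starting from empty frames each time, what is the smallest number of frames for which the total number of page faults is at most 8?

3

f=1: 14 faults
f=2: 12 faults
f=3: 6 faults
f=4: 5 faults
f=5: 5 faults
Smallest f with faults ≤ 8 is 3.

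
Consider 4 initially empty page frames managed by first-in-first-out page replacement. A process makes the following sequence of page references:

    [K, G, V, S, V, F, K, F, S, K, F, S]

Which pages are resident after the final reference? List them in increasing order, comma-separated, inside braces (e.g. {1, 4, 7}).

{F, K, S, V}

K: fault, frames (K)
G: fault, frames (K G)
V: fault, frames (K G V)
S: fault, frames (K G V S)
V: hit
F: fault, evict K, frames (G V S F)
K: fault, evict G, frames (V S F K)
F: hit
S: hit
K: hit
F: hit
S: hit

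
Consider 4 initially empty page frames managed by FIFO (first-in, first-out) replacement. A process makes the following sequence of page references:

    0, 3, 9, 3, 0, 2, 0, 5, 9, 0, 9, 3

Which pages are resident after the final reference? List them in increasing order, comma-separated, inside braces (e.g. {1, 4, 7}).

{0, 2, 3, 5}

0 -> fault, frames (0)
3 -> fault, frames (0 3)
9 -> fault, frames (0 3 9)
3 -> hit
0 -> hit
2 -> fault, frames (0 3 9 2)
0 -> hit
5 -> fault, evict 0, frames (3 9 2 5)
9 -> hit
0 -> fault, evict 3, frames (9 2 5 0)
9 -> hit
3 -> fault, evict 9, frames (2 5 0 3)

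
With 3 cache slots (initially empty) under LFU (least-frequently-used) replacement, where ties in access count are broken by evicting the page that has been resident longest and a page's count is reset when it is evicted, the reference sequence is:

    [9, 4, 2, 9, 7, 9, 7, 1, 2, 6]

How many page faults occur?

7

9: miss, frames (9)
4: miss, frames (9 4)
2: miss, frames (9 4 2)
9: hit
7: miss, evict 4, frames (9 2 7)
9: hit
7: hit
1: miss, evict 2, frames (9 7 1)
2: miss, evict 1, frames (9 7 2)
6: miss, evict 2, frames (9 7 6)
Page faults: 7.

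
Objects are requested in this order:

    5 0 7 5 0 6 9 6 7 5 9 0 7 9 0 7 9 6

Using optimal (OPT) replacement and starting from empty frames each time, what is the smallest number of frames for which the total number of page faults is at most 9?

f=1: 18 faults
f=2: 13 faults
f=3: 8 faults
f=4: 6 faults
f=5: 5 faults
Smallest f with faults ≤ 9 is 3.

3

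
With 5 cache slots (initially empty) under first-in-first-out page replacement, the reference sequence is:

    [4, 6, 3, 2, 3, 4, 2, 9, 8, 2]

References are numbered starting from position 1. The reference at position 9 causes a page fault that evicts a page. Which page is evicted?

pos 1: 4: miss, frames (4)
pos 2: 6: miss, frames (4 6)
pos 3: 3: miss, frames (4 6 3)
pos 4: 2: miss, frames (4 6 3 2)
pos 5: 3: hit
pos 6: 4: hit
pos 7: 2: hit
pos 8: 9: miss, frames (4 6 3 2 9)
pos 9: 8: miss, evict 4, frames (6 3 2 9 8)
At position 9, page 4 is evicted.

4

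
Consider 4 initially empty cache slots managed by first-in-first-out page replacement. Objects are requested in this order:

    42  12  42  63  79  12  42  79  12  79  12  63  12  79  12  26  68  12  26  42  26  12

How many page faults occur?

8

42 → fault, frames [42]
12 → fault, frames [42, 12]
42 → hit
63 → fault, frames [42, 12, 63]
79 → fault, frames [42, 12, 63, 79]
12 → hit
42 → hit
79 → hit
12 → hit
79 → hit
12 → hit
63 → hit
12 → hit
79 → hit
12 → hit
26 → fault, evict 42, frames [12, 63, 79, 26]
68 → fault, evict 12, frames [63, 79, 26, 68]
12 → fault, evict 63, frames [79, 26, 68, 12]
26 → hit
42 → fault, evict 79, frames [26, 68, 12, 42]
26 → hit
12 → hit
Page faults: 8.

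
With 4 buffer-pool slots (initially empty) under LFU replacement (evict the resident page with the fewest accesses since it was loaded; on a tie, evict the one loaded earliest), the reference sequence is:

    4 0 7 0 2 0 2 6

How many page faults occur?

5

4 -> fault, frames (4)
0 -> fault, frames (4 0)
7 -> fault, frames (4 0 7)
0 -> hit
2 -> fault, frames (4 0 7 2)
0 -> hit
2 -> hit
6 -> fault, evict 4, frames (0 7 2 6)
Page faults: 5.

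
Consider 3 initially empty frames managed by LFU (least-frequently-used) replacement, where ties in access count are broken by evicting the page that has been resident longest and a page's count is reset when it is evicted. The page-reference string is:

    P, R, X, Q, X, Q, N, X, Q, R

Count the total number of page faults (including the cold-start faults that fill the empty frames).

6

P: fault, frames {P}
R: fault, frames {P,R}
X: fault, frames {P,R,X}
Q: fault, evict P, frames {R,X,Q}
X: hit
Q: hit
N: fault, evict R, frames {X,Q,N}
X: hit
Q: hit
R: fault, evict N, frames {X,Q,R}
Page faults: 6.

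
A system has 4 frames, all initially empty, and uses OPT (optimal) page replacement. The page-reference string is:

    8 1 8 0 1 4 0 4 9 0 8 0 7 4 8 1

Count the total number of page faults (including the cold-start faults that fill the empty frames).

7

8: fault, frames (8)
1: fault, frames (8 1)
8: hit
0: fault, frames (8 1 0)
1: hit
4: fault, frames (8 1 0 4)
0: hit
4: hit
9: fault, evict 1, frames (8 0 4 9)
0: hit
8: hit
0: hit
7: fault, evict 9, frames (8 0 4 7)
4: hit
8: hit
1: fault, evict 7, frames (8 0 4 1)
Page faults: 7.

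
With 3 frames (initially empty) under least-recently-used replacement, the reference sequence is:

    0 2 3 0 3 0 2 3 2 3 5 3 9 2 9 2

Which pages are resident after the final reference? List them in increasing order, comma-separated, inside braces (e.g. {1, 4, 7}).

{2, 3, 9}

0 → miss, frames {0}
2 → miss, frames {0,2}
3 → miss, frames {0,2,3}
0 → hit
3 → hit
0 → hit
2 → hit
3 → hit
2 → hit
3 → hit
5 → miss, evict 0, frames {2,3,5}
3 → hit
9 → miss, evict 2, frames {5,3,9}
2 → miss, evict 5, frames {3,9,2}
9 → hit
2 → hit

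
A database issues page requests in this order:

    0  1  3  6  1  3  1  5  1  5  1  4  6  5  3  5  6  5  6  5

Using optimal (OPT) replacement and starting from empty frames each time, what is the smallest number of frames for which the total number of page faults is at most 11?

2

f=1: 20 faults
f=2: 10 faults
f=3: 7 faults
f=4: 6 faults
f=5: 6 faults
f=6: 6 faults
Smallest f with faults ≤ 11 is 2.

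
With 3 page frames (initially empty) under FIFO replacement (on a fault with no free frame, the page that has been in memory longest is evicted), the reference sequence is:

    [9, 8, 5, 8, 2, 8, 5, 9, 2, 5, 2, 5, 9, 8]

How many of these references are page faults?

6

9 → fault, frames (9)
8 → fault, frames (9 8)
5 → fault, frames (9 8 5)
8 → hit
2 → fault, evict 9, frames (8 5 2)
8 → hit
5 → hit
9 → fault, evict 8, frames (5 2 9)
2 → hit
5 → hit
2 → hit
5 → hit
9 → hit
8 → fault, evict 5, frames (2 9 8)
Page faults: 6.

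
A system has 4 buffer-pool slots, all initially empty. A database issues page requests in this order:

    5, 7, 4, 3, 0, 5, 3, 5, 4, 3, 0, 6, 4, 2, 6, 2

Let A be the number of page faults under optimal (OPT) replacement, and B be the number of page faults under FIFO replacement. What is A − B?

Under OPT: F F F F F . . . . . . F . F . . → 7 faults.
Under FIFO: F F F F F F . . . . . F F F . . → 9 faults.
A − B = 7 − 9 = -2.

-2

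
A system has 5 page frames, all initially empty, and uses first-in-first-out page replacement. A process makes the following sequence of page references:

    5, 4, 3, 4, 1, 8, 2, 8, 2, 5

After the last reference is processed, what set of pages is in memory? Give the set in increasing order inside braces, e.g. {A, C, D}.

5 → miss, frames [5]
4 → miss, frames [5, 4]
3 → miss, frames [5, 4, 3]
4 → hit
1 → miss, frames [5, 4, 3, 1]
8 → miss, frames [5, 4, 3, 1, 8]
2 → miss, evict 5, frames [4, 3, 1, 8, 2]
8 → hit
2 → hit
5 → miss, evict 4, frames [3, 1, 8, 2, 5]

{1, 2, 3, 5, 8}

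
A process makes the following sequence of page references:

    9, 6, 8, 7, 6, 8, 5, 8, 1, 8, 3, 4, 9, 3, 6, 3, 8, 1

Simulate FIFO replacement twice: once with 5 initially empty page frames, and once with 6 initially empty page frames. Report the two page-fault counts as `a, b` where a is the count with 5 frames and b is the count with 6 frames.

12, 11

5 frames: F F F F . . F . F . F F F . F . F F → 12 faults.
6 frames: F F F F . . F . F . F F F . F . F . → 11 faults.
11 < 12: adding a frame reduced faults, as is typical.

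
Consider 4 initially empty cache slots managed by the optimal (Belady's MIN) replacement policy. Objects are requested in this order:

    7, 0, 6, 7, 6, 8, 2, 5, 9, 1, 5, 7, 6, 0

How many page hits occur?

5

7 -> fault, frames {7}
0 -> fault, frames {7,0}
6 -> fault, frames {7,0,6}
7 -> hit
6 -> hit
8 -> fault, frames {7,0,6,8}
2 -> fault, evict 8, frames {7,0,6,2}
5 -> fault, evict 2, frames {7,0,6,5}
9 -> fault, evict 0, frames {7,6,5,9}
1 -> fault, evict 9, frames {7,6,5,1}
5 -> hit
7 -> hit
6 -> hit
0 -> fault, evict 1, frames {7,6,5,0}
Hits: 5.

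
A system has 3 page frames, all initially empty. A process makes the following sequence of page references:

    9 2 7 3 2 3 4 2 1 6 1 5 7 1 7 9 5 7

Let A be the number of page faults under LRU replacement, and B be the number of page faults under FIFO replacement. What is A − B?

-3

Under LRU: F F F F . . F . F F . F F . . F F . → 11 faults.
Under FIFO: F F F F . . F F F F . F F F . F F F → 14 faults.
A − B = 11 − 14 = -3.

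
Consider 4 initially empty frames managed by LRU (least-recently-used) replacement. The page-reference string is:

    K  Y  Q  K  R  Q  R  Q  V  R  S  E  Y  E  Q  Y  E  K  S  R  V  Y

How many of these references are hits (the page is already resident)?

K: miss, frames {K}
Y: miss, frames {K,Y}
Q: miss, frames {K,Y,Q}
K: hit
R: miss, frames {Y,Q,K,R}
Q: hit
R: hit
Q: hit
V: miss, evict Y, frames {K,R,Q,V}
R: hit
S: miss, evict K, frames {Q,V,R,S}
E: miss, evict Q, frames {V,R,S,E}
Y: miss, evict V, frames {R,S,E,Y}
E: hit
Q: miss, evict R, frames {S,Y,E,Q}
Y: hit
E: hit
K: miss, evict S, frames {Q,Y,E,K}
S: miss, evict Q, frames {Y,E,K,S}
R: miss, evict Y, frames {E,K,S,R}
V: miss, evict E, frames {K,S,R,V}
Y: miss, evict K, frames {S,R,V,Y}
Hits: 8.

8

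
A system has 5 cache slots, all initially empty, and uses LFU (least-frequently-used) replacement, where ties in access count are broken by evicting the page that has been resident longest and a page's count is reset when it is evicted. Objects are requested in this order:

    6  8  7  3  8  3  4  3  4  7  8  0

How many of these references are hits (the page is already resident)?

6: fault, frames (6)
8: fault, frames (6 8)
7: fault, frames (6 8 7)
3: fault, frames (6 8 7 3)
8: hit
3: hit
4: fault, frames (6 8 7 3 4)
3: hit
4: hit
7: hit
8: hit
0: fault, evict 6, frames (8 7 3 4 0)
Hits: 6.

6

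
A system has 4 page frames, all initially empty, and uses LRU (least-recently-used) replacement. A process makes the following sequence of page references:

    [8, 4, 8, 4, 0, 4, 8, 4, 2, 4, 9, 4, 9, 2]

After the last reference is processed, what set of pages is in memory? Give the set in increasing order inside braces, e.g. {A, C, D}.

8: fault, frames {8}
4: fault, frames {8,4}
8: hit
4: hit
0: fault, frames {8,4,0}
4: hit
8: hit
4: hit
2: fault, frames {0,8,4,2}
4: hit
9: fault, evict 0, frames {8,2,4,9}
4: hit
9: hit
2: hit

{2, 4, 8, 9}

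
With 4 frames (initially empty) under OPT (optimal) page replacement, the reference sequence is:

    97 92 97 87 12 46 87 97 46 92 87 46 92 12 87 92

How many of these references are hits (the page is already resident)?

10

97 → fault, frames [97]
92 → fault, frames [97, 92]
97 → hit
87 → fault, frames [97, 92, 87]
12 → fault, frames [97, 92, 87, 12]
46 → fault, evict 12, frames [97, 92, 87, 46]
87 → hit
97 → hit
46 → hit
92 → hit
87 → hit
46 → hit
92 → hit
12 → fault, evict 46, frames [97, 92, 87, 12]
87 → hit
92 → hit
Hits: 10.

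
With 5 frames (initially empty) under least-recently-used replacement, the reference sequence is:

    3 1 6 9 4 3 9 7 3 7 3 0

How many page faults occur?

3 → miss, frames [3]
1 → miss, frames [3, 1]
6 → miss, frames [3, 1, 6]
9 → miss, frames [3, 1, 6, 9]
4 → miss, frames [3, 1, 6, 9, 4]
3 → hit
9 → hit
7 → miss, evict 1, frames [6, 4, 3, 9, 7]
3 → hit
7 → hit
3 → hit
0 → miss, evict 6, frames [4, 9, 7, 3, 0]
Page faults: 7.

7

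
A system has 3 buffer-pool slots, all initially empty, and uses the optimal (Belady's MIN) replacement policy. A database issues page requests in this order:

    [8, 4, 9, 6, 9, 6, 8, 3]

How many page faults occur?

5

8 -> fault, frames {8}
4 -> fault, frames {8,4}
9 -> fault, frames {8,4,9}
6 -> fault, evict 4, frames {8,9,6}
9 -> hit
6 -> hit
8 -> hit
3 -> fault, evict 6, frames {8,9,3}
Page faults: 5.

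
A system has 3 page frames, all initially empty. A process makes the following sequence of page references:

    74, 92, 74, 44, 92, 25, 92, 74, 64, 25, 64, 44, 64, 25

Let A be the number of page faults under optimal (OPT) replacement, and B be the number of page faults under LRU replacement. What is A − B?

-2

Under OPT: F F . F . F . . F . . F . . → 6 faults.
Under LRU: F F . F . F . F F F . F . . → 8 faults.
A − B = 6 − 8 = -2.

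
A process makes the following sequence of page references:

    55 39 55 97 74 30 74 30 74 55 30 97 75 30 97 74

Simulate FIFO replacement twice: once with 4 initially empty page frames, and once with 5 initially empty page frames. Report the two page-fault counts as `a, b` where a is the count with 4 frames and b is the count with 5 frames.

4 frames: F F . F F F . . . F . . F . F F → 9 faults.
5 frames: F F . F F F . . . . . . F . . . → 6 faults.
6 < 9: adding a frame reduced faults, as is typical.

9, 6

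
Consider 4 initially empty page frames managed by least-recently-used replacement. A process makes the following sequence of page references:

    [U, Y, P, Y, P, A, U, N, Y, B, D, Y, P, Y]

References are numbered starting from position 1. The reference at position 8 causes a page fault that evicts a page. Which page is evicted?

pos 1: U → miss, frames [U]
pos 2: Y → miss, frames [U, Y]
pos 3: P → miss, frames [U, Y, P]
pos 4: Y → hit
pos 5: P → hit
pos 6: A → miss, frames [U, Y, P, A]
pos 7: U → hit
pos 8: N → miss, evict Y, frames [P, A, U, N]
At position 8, page Y is evicted.

Y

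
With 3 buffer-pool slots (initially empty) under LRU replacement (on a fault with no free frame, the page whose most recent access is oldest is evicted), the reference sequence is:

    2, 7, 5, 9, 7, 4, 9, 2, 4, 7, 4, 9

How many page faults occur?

2 → miss, frames [2]
7 → miss, frames [2, 7]
5 → miss, frames [2, 7, 5]
9 → miss, evict 2, frames [7, 5, 9]
7 → hit
4 → miss, evict 5, frames [9, 7, 4]
9 → hit
2 → miss, evict 7, frames [4, 9, 2]
4 → hit
7 → miss, evict 9, frames [2, 4, 7]
4 → hit
9 → miss, evict 2, frames [7, 4, 9]
Page faults: 8.

8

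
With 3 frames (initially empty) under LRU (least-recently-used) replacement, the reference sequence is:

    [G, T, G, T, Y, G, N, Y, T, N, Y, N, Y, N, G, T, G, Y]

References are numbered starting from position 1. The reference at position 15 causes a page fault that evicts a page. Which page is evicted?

pos 1: G -> fault, frames {G}
pos 2: T -> fault, frames {G,T}
pos 3: G -> hit
pos 4: T -> hit
pos 5: Y -> fault, frames {G,T,Y}
pos 6: G -> hit
pos 7: N -> fault, evict T, frames {Y,G,N}
pos 8: Y -> hit
pos 9: T -> fault, evict G, frames {N,Y,T}
pos 10: N -> hit
pos 11: Y -> hit
pos 12: N -> hit
pos 13: Y -> hit
pos 14: N -> hit
pos 15: G -> fault, evict T, frames {Y,N,G}
At position 15, page T is evicted.

T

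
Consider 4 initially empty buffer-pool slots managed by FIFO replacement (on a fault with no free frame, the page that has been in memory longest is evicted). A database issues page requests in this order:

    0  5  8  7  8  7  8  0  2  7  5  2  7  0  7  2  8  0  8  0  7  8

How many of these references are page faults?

0 → miss, frames (0)
5 → miss, frames (0 5)
8 → miss, frames (0 5 8)
7 → miss, frames (0 5 8 7)
8 → hit
7 → hit
8 → hit
0 → hit
2 → miss, evict 0, frames (5 8 7 2)
7 → hit
5 → hit
2 → hit
7 → hit
0 → miss, evict 5, frames (8 7 2 0)
7 → hit
2 → hit
8 → hit
0 → hit
8 → hit
0 → hit
7 → hit
8 → hit
Page faults: 6.

6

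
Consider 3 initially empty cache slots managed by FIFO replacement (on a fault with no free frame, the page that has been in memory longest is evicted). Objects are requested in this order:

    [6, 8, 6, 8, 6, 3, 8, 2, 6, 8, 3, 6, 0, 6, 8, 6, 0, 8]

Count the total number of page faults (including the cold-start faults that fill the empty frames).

10

6 → fault, frames {6}
8 → fault, frames {6,8}
6 → hit
8 → hit
6 → hit
3 → fault, frames {6,8,3}
8 → hit
2 → fault, evict 6, frames {8,3,2}
6 → fault, evict 8, frames {3,2,6}
8 → fault, evict 3, frames {2,6,8}
3 → fault, evict 2, frames {6,8,3}
6 → hit
0 → fault, evict 6, frames {8,3,0}
6 → fault, evict 8, frames {3,0,6}
8 → fault, evict 3, frames {0,6,8}
6 → hit
0 → hit
8 → hit
Page faults: 10.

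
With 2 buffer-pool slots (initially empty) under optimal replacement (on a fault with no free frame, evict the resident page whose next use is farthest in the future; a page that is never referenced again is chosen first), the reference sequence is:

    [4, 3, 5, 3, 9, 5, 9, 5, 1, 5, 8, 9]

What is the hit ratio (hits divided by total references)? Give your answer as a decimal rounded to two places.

0.42

4 -> fault, frames [4]
3 -> fault, frames [4, 3]
5 -> fault, evict 4, frames [3, 5]
3 -> hit
9 -> fault, evict 3, frames [5, 9]
5 -> hit
9 -> hit
5 -> hit
1 -> fault, evict 9, frames [5, 1]
5 -> hit
8 -> fault, evict 1, frames [5, 8]
9 -> fault, evict 8, frames [5, 9]
Hits: 5 of 12 references → 5/12 = 0.4167.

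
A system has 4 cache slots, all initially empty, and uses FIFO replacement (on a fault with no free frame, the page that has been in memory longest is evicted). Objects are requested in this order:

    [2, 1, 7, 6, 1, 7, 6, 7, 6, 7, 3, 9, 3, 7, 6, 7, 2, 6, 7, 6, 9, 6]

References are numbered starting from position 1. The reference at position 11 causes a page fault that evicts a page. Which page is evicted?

2

pos 1: 2 -> fault, frames {2}
pos 2: 1 -> fault, frames {2,1}
pos 3: 7 -> fault, frames {2,1,7}
pos 4: 6 -> fault, frames {2,1,7,6}
pos 5: 1 -> hit
pos 6: 7 -> hit
pos 7: 6 -> hit
pos 8: 7 -> hit
pos 9: 6 -> hit
pos 10: 7 -> hit
pos 11: 3 -> fault, evict 2, frames {1,7,6,3}
At position 11, page 2 is evicted.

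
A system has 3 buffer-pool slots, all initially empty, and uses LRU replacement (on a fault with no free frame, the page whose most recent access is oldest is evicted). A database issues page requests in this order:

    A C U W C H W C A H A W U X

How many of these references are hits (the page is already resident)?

4

A -> miss, frames (A)
C -> miss, frames (A C)
U -> miss, frames (A C U)
W -> miss, evict A, frames (C U W)
C -> hit
H -> miss, evict U, frames (W C H)
W -> hit
C -> hit
A -> miss, evict H, frames (W C A)
H -> miss, evict W, frames (C A H)
A -> hit
W -> miss, evict C, frames (H A W)
U -> miss, evict H, frames (A W U)
X -> miss, evict A, frames (W U X)
Hits: 4.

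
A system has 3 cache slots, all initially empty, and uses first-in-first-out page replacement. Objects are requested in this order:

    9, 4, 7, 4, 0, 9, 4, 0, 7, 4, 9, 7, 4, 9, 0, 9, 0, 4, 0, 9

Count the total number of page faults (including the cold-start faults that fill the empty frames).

9: fault, frames [9]
4: fault, frames [9, 4]
7: fault, frames [9, 4, 7]
4: hit
0: fault, evict 9, frames [4, 7, 0]
9: fault, evict 4, frames [7, 0, 9]
4: fault, evict 7, frames [0, 9, 4]
0: hit
7: fault, evict 0, frames [9, 4, 7]
4: hit
9: hit
7: hit
4: hit
9: hit
0: fault, evict 9, frames [4, 7, 0]
9: fault, evict 4, frames [7, 0, 9]
0: hit
4: fault, evict 7, frames [0, 9, 4]
0: hit
9: hit
Page faults: 10.

10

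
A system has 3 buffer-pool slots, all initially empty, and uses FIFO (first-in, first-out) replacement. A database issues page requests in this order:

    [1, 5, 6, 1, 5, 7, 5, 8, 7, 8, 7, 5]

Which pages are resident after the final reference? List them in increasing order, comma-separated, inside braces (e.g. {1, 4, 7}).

{5, 7, 8}

1 → fault, frames (1)
5 → fault, frames (1 5)
6 → fault, frames (1 5 6)
1 → hit
5 → hit
7 → fault, evict 1, frames (5 6 7)
5 → hit
8 → fault, evict 5, frames (6 7 8)
7 → hit
8 → hit
7 → hit
5 → fault, evict 6, frames (7 8 5)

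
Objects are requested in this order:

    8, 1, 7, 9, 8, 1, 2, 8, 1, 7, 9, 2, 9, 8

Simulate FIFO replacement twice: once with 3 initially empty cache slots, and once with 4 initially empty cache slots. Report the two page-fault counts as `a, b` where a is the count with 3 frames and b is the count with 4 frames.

3 frames: F F F F F F F . . F F . . F → 10 faults.
4 frames: F F F F . . F F F F F F . F → 11 faults.
11 > 10: adding a frame increased faults — Belady's anomaly.

10, 11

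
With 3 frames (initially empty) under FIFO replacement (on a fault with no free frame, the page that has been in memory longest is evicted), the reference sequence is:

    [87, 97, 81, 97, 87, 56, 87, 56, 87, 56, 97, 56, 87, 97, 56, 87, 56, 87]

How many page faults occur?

87 -> miss, frames [87]
97 -> miss, frames [87, 97]
81 -> miss, frames [87, 97, 81]
97 -> hit
87 -> hit
56 -> miss, evict 87, frames [97, 81, 56]
87 -> miss, evict 97, frames [81, 56, 87]
56 -> hit
87 -> hit
56 -> hit
97 -> miss, evict 81, frames [56, 87, 97]
56 -> hit
87 -> hit
97 -> hit
56 -> hit
87 -> hit
56 -> hit
87 -> hit
Page faults: 6.

6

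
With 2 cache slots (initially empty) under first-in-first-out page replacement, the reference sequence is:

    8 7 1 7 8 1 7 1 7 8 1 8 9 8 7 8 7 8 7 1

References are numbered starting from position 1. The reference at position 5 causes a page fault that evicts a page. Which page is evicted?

pos 1: 8 → miss, frames {8}
pos 2: 7 → miss, frames {8,7}
pos 3: 1 → miss, evict 8, frames {7,1}
pos 4: 7 → hit
pos 5: 8 → miss, evict 7, frames {1,8}
At position 5, page 7 is evicted.

7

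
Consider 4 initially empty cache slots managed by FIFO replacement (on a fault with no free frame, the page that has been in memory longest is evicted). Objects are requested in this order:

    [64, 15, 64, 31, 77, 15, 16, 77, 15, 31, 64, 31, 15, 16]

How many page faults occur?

7

64: miss, frames [64]
15: miss, frames [64, 15]
64: hit
31: miss, frames [64, 15, 31]
77: miss, frames [64, 15, 31, 77]
15: hit
16: miss, evict 64, frames [15, 31, 77, 16]
77: hit
15: hit
31: hit
64: miss, evict 15, frames [31, 77, 16, 64]
31: hit
15: miss, evict 31, frames [77, 16, 64, 15]
16: hit
Page faults: 7.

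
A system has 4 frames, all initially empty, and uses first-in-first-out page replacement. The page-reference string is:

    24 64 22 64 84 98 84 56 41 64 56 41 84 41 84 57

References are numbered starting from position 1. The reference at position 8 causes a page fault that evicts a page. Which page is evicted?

64

pos 1: 24 → fault, frames [24]
pos 2: 64 → fault, frames [24, 64]
pos 3: 22 → fault, frames [24, 64, 22]
pos 4: 64 → hit
pos 5: 84 → fault, frames [24, 64, 22, 84]
pos 6: 98 → fault, evict 24, frames [64, 22, 84, 98]
pos 7: 84 → hit
pos 8: 56 → fault, evict 64, frames [22, 84, 98, 56]
At position 8, page 64 is evicted.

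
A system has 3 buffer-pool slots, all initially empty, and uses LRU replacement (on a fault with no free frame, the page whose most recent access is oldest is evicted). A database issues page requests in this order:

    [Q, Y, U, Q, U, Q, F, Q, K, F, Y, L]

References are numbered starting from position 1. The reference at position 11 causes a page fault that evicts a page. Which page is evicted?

pos 1: Q: miss, frames (Q)
pos 2: Y: miss, frames (Q Y)
pos 3: U: miss, frames (Q Y U)
pos 4: Q: hit
pos 5: U: hit
pos 6: Q: hit
pos 7: F: miss, evict Y, frames (U Q F)
pos 8: Q: hit
pos 9: K: miss, evict U, frames (F Q K)
pos 10: F: hit
pos 11: Y: miss, evict Q, frames (K F Y)
At position 11, page Q is evicted.

Q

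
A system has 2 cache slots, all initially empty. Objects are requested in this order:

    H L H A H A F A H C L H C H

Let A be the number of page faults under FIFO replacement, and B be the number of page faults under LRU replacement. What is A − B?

Under FIFO: F F . F F . F F F F F F F . → 11 faults.
Under LRU: F F . F . . F . F F F F F . → 9 faults.
A − B = 11 − 9 = 2.

2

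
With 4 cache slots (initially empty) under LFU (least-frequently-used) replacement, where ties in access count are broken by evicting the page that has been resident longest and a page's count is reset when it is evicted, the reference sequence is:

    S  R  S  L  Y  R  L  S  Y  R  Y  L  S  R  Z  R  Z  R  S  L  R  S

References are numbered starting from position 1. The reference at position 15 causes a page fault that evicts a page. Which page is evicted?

L

pos 1: S -> fault, frames (S)
pos 2: R -> fault, frames (S R)
pos 3: S -> hit
pos 4: L -> fault, frames (S R L)
pos 5: Y -> fault, frames (S R L Y)
pos 6: R -> hit
pos 7: L -> hit
pos 8: S -> hit
pos 9: Y -> hit
pos 10: R -> hit
pos 11: Y -> hit
pos 12: L -> hit
pos 13: S -> hit
pos 14: R -> hit
pos 15: Z -> fault, evict L, frames (S R Y Z)
At position 15, page L is evicted.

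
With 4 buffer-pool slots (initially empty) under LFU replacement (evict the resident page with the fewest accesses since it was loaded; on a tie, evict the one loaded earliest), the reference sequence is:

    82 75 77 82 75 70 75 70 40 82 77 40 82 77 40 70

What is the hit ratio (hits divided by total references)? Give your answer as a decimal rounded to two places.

82 → fault, frames {82}
75 → fault, frames {82,75}
77 → fault, frames {82,75,77}
82 → hit
75 → hit
70 → fault, frames {82,75,77,70}
75 → hit
70 → hit
40 → fault, evict 77, frames {82,75,70,40}
82 → hit
77 → fault, evict 40, frames {82,75,70,77}
40 → fault, evict 77, frames {82,75,70,40}
82 → hit
77 → fault, evict 40, frames {82,75,70,77}
40 → fault, evict 77, frames {82,75,70,40}
70 → hit
Hits: 7 of 16 references → 7/16 = 0.4375.

0.44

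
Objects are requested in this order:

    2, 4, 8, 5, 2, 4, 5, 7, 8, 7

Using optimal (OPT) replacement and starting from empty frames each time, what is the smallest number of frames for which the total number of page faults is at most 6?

3

f=1: 10 faults
f=2: 7 faults
f=3: 6 faults
f=4: 5 faults
f=5: 5 faults
Smallest f with faults ≤ 6 is 3.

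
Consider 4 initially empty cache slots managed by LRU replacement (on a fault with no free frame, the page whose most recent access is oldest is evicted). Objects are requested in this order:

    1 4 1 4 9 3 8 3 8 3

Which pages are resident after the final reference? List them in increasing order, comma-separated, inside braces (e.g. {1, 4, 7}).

{3, 4, 8, 9}

1 → miss, frames (1)
4 → miss, frames (1 4)
1 → hit
4 → hit
9 → miss, frames (1 4 9)
3 → miss, frames (1 4 9 3)
8 → miss, evict 1, frames (4 9 3 8)
3 → hit
8 → hit
3 → hit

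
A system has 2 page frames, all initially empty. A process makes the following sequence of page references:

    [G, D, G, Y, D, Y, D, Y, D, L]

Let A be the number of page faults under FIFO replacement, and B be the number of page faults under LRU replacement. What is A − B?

Under FIFO: F F . F . . . . . F → 4 faults.
Under LRU: F F . F F . . . . F → 5 faults.
A − B = 4 − 5 = -1.

-1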